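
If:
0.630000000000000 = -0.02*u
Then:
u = -31.50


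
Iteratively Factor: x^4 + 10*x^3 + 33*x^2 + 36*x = (x)*(x^3 + 10*x^2 + 33*x + 36) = x*(x + 4)*(x^2 + 6*x + 9) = x*(x + 3)*(x + 4)*(x + 3)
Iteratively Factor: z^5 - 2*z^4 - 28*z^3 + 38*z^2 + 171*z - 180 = (z - 1)*(z^4 - z^3 - 29*z^2 + 9*z + 180) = (z - 1)*(z + 3)*(z^3 - 4*z^2 - 17*z + 60) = (z - 1)*(z + 3)*(z + 4)*(z^2 - 8*z + 15) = (z - 5)*(z - 1)*(z + 3)*(z + 4)*(z - 3)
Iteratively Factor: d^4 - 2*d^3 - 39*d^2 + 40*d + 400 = (d + 4)*(d^3 - 6*d^2 - 15*d + 100) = (d + 4)^2*(d^2 - 10*d + 25) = (d - 5)*(d + 4)^2*(d - 5)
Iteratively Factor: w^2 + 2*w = (w)*(w + 2)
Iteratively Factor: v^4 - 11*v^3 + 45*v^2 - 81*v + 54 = (v - 2)*(v^3 - 9*v^2 + 27*v - 27) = (v - 3)*(v - 2)*(v^2 - 6*v + 9) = (v - 3)^2*(v - 2)*(v - 3)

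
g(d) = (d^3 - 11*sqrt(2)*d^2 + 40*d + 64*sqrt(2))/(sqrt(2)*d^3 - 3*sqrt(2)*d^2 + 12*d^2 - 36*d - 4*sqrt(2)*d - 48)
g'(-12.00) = 1.22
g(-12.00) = 4.98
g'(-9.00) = 56.55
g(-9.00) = 29.83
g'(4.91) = -0.80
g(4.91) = 0.30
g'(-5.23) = 1.44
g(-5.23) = -3.82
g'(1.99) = 0.02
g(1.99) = -1.31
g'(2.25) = -0.05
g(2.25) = -1.31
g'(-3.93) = 0.78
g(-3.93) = -2.46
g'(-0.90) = 64.38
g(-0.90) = -7.83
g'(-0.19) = 1.15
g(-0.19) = -2.07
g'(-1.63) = 1.91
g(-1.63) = -0.59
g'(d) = (3*d^2 - 22*sqrt(2)*d + 40)/(sqrt(2)*d^3 - 3*sqrt(2)*d^2 + 12*d^2 - 36*d - 4*sqrt(2)*d - 48) + (d^3 - 11*sqrt(2)*d^2 + 40*d + 64*sqrt(2))*(-3*sqrt(2)*d^2 - 24*d + 6*sqrt(2)*d + 4*sqrt(2) + 36)/(sqrt(2)*d^3 - 3*sqrt(2)*d^2 + 12*d^2 - 36*d - 4*sqrt(2)*d - 48)^2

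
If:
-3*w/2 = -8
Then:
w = 16/3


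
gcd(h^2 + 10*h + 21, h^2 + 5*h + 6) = h + 3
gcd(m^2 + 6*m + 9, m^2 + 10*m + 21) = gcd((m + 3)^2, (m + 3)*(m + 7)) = m + 3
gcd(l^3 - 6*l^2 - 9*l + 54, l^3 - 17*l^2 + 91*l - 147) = l - 3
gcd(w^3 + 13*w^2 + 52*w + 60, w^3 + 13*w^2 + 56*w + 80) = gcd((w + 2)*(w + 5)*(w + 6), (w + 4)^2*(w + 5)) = w + 5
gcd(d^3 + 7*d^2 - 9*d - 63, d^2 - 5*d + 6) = d - 3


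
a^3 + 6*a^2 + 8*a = a*(a + 2)*(a + 4)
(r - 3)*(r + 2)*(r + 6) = r^3 + 5*r^2 - 12*r - 36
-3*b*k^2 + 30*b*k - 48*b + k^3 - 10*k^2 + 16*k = (-3*b + k)*(k - 8)*(k - 2)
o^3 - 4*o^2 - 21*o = o*(o - 7)*(o + 3)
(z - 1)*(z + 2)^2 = z^3 + 3*z^2 - 4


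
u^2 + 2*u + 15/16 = (u + 3/4)*(u + 5/4)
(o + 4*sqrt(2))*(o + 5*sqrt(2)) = o^2 + 9*sqrt(2)*o + 40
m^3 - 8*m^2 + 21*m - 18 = (m - 3)^2*(m - 2)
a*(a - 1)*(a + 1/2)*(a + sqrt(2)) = a^4 - a^3/2 + sqrt(2)*a^3 - sqrt(2)*a^2/2 - a^2/2 - sqrt(2)*a/2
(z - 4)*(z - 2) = z^2 - 6*z + 8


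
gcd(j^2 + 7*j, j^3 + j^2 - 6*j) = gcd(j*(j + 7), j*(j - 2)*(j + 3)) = j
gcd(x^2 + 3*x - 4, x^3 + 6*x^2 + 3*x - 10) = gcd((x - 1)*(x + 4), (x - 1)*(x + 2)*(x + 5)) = x - 1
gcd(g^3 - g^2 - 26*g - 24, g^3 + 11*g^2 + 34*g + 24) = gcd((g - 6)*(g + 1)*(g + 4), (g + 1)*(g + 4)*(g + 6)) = g^2 + 5*g + 4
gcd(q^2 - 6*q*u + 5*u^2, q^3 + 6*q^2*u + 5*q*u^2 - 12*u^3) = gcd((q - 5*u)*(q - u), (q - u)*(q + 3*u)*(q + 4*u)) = q - u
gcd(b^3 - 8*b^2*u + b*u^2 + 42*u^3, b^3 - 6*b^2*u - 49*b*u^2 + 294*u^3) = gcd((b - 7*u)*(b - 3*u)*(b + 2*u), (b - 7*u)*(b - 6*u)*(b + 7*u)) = -b + 7*u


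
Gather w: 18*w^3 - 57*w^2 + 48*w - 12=18*w^3 - 57*w^2 + 48*w - 12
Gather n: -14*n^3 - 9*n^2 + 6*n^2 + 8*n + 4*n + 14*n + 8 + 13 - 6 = -14*n^3 - 3*n^2 + 26*n + 15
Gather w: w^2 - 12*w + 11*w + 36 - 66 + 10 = w^2 - w - 20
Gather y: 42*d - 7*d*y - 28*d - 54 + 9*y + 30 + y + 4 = 14*d + y*(10 - 7*d) - 20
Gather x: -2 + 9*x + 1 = 9*x - 1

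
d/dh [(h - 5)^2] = 2*h - 10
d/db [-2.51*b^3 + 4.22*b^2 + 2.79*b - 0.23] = -7.53*b^2 + 8.44*b + 2.79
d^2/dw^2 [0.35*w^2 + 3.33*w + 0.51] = 0.700000000000000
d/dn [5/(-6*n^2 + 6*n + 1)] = 30*(2*n - 1)/(-6*n^2 + 6*n + 1)^2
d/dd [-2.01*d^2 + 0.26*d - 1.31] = 0.26 - 4.02*d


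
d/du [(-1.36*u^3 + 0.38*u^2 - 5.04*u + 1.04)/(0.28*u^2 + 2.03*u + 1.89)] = (-0.3808*u^4 - 5.5216*u^3 - 5.5286*u^2 + 0.854000000000001*u - 11.6368)/(0.0784*u^4 + 1.1368*u^3 + 5.1793*u^2 + 7.6734*u + 3.5721)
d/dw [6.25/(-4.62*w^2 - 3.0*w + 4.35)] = (57.75*w + 18.75)/(4.62*w^2 + 3.0*w - 4.35)^2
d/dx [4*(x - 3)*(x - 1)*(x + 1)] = 12*x^2 - 24*x - 4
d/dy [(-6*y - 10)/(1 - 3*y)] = -36/(3*y - 1)^2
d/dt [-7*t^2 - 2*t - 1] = -14*t - 2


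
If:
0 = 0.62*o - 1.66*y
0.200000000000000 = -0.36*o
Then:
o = -0.56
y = -0.21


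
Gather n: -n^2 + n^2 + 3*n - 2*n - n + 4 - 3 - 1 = 0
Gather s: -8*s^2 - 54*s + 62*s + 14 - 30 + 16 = -8*s^2 + 8*s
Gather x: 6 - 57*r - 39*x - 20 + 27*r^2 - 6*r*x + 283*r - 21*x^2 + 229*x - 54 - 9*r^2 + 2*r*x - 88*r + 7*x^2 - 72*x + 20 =18*r^2 + 138*r - 14*x^2 + x*(118 - 4*r) - 48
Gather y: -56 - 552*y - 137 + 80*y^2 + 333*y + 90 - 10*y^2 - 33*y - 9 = 70*y^2 - 252*y - 112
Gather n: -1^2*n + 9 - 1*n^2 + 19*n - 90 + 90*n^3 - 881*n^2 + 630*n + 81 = 90*n^3 - 882*n^2 + 648*n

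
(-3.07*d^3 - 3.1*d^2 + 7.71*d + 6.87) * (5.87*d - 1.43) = -18.0209*d^4 - 13.8069*d^3 + 49.6907*d^2 + 29.3016*d - 9.8241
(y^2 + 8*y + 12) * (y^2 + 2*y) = y^4 + 10*y^3 + 28*y^2 + 24*y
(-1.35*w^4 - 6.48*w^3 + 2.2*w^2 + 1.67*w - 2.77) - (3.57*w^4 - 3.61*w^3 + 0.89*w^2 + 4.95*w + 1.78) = -4.92*w^4 - 2.87*w^3 + 1.31*w^2 - 3.28*w - 4.55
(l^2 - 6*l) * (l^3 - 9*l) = l^5 - 6*l^4 - 9*l^3 + 54*l^2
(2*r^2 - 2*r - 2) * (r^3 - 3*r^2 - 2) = 2*r^5 - 8*r^4 + 4*r^3 + 2*r^2 + 4*r + 4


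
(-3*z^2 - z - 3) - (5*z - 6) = -3*z^2 - 6*z + 3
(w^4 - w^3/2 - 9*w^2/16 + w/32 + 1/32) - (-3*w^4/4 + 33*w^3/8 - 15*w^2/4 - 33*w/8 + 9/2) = 7*w^4/4 - 37*w^3/8 + 51*w^2/16 + 133*w/32 - 143/32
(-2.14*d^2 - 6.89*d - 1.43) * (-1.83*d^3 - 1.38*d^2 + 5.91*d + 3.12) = 3.9162*d^5 + 15.5619*d^4 - 0.522300000000003*d^3 - 45.4233*d^2 - 29.9481*d - 4.4616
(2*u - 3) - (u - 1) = u - 2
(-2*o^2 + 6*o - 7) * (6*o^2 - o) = -12*o^4 + 38*o^3 - 48*o^2 + 7*o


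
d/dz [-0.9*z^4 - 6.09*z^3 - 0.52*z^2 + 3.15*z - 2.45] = -3.6*z^3 - 18.27*z^2 - 1.04*z + 3.15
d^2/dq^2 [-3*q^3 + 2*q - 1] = -18*q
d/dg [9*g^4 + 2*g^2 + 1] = 36*g^3 + 4*g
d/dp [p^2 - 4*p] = 2*p - 4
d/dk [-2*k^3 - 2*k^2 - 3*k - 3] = -6*k^2 - 4*k - 3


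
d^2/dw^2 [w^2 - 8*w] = 2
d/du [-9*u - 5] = -9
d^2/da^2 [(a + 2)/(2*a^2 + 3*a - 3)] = 2*((a + 2)*(4*a + 3)^2 - (6*a + 7)*(2*a^2 + 3*a - 3))/(2*a^2 + 3*a - 3)^3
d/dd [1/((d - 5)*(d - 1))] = 2*(3 - d)/(d^4 - 12*d^3 + 46*d^2 - 60*d + 25)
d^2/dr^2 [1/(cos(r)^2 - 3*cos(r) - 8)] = (4*sin(r)^4 - 43*sin(r)^2 - 51*cos(r)/4 - 9*cos(3*r)/4 + 5)/(sin(r)^2 + 3*cos(r) + 7)^3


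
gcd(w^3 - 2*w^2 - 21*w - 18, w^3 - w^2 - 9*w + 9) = w + 3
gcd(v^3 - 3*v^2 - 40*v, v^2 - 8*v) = v^2 - 8*v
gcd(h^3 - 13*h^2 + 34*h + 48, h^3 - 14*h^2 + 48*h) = h^2 - 14*h + 48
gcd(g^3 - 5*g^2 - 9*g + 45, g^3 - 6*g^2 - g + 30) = g^2 - 8*g + 15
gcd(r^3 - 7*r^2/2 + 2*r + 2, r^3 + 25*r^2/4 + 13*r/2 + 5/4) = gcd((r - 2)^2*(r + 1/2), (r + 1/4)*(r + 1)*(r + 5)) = 1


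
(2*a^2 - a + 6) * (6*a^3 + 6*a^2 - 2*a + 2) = 12*a^5 + 6*a^4 + 26*a^3 + 42*a^2 - 14*a + 12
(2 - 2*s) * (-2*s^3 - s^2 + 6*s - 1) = 4*s^4 - 2*s^3 - 14*s^2 + 14*s - 2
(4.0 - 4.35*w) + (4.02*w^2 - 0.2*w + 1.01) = 4.02*w^2 - 4.55*w + 5.01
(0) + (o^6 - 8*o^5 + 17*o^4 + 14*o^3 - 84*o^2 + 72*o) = o^6 - 8*o^5 + 17*o^4 + 14*o^3 - 84*o^2 + 72*o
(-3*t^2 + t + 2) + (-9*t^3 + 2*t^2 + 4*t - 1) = -9*t^3 - t^2 + 5*t + 1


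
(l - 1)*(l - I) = l^2 - l - I*l + I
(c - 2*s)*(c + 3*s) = c^2 + c*s - 6*s^2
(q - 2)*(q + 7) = q^2 + 5*q - 14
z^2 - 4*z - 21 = (z - 7)*(z + 3)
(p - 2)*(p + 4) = p^2 + 2*p - 8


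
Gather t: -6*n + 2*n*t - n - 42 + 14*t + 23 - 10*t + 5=-7*n + t*(2*n + 4) - 14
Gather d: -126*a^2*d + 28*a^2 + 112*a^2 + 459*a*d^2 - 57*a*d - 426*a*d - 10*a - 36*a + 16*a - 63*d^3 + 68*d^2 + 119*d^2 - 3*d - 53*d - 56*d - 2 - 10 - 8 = 140*a^2 - 30*a - 63*d^3 + d^2*(459*a + 187) + d*(-126*a^2 - 483*a - 112) - 20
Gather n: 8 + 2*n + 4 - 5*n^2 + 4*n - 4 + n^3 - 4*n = n^3 - 5*n^2 + 2*n + 8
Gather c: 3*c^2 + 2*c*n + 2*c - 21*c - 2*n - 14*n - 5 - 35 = 3*c^2 + c*(2*n - 19) - 16*n - 40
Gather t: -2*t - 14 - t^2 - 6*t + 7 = -t^2 - 8*t - 7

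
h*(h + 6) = h^2 + 6*h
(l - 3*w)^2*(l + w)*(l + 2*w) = l^4 - 3*l^3*w - 7*l^2*w^2 + 15*l*w^3 + 18*w^4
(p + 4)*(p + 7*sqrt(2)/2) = p^2 + 4*p + 7*sqrt(2)*p/2 + 14*sqrt(2)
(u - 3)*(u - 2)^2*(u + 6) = u^4 - u^3 - 26*u^2 + 84*u - 72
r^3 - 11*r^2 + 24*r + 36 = (r - 6)^2*(r + 1)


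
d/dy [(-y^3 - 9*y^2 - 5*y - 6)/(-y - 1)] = (2*y^3 + 12*y^2 + 18*y - 1)/(y^2 + 2*y + 1)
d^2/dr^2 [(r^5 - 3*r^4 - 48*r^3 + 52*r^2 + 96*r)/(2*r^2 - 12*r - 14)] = (3*r^4 - 60*r^3 + 378*r^2 - 588*r - 1484)/(r^3 - 21*r^2 + 147*r - 343)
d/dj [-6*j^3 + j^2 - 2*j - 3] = -18*j^2 + 2*j - 2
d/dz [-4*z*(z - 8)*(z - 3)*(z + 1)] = -16*z^3 + 120*z^2 - 104*z - 96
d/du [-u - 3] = -1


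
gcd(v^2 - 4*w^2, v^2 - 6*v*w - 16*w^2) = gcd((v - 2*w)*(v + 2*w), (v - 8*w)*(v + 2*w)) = v + 2*w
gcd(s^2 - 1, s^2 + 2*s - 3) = s - 1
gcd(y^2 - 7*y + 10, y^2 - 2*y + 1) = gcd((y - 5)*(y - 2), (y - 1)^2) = 1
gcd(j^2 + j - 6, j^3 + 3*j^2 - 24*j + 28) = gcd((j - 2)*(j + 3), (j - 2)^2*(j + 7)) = j - 2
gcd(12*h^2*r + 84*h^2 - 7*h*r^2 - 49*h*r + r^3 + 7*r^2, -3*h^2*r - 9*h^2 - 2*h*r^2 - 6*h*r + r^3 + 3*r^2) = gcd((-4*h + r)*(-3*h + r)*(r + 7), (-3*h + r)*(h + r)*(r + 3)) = -3*h + r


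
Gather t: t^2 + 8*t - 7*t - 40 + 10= t^2 + t - 30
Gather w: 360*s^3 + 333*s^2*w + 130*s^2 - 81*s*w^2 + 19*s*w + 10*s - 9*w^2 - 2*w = 360*s^3 + 130*s^2 + 10*s + w^2*(-81*s - 9) + w*(333*s^2 + 19*s - 2)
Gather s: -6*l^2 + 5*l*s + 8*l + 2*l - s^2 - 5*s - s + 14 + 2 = -6*l^2 + 10*l - s^2 + s*(5*l - 6) + 16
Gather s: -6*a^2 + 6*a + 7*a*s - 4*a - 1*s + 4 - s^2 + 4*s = -6*a^2 + 2*a - s^2 + s*(7*a + 3) + 4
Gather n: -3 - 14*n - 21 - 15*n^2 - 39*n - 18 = -15*n^2 - 53*n - 42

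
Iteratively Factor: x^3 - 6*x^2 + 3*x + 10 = (x - 2)*(x^2 - 4*x - 5) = (x - 5)*(x - 2)*(x + 1)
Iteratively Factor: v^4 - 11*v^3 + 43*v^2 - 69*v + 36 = (v - 3)*(v^3 - 8*v^2 + 19*v - 12) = (v - 3)*(v - 1)*(v^2 - 7*v + 12) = (v - 3)^2*(v - 1)*(v - 4)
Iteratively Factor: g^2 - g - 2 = (g + 1)*(g - 2)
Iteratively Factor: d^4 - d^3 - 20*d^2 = (d + 4)*(d^3 - 5*d^2) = (d - 5)*(d + 4)*(d^2) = d*(d - 5)*(d + 4)*(d)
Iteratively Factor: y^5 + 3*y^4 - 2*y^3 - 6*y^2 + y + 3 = (y + 1)*(y^4 + 2*y^3 - 4*y^2 - 2*y + 3) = (y + 1)*(y + 3)*(y^3 - y^2 - y + 1) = (y - 1)*(y + 1)*(y + 3)*(y^2 - 1) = (y - 1)^2*(y + 1)*(y + 3)*(y + 1)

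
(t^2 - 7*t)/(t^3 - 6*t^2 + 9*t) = (t - 7)/(t^2 - 6*t + 9)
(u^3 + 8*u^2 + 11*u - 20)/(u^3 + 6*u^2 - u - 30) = (u^2 + 3*u - 4)/(u^2 + u - 6)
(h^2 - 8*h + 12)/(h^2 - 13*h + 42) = (h - 2)/(h - 7)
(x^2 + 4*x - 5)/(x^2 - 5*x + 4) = (x + 5)/(x - 4)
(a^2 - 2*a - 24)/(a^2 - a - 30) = (a + 4)/(a + 5)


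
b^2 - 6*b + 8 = (b - 4)*(b - 2)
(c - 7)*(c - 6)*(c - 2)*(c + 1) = c^4 - 14*c^3 + 53*c^2 - 16*c - 84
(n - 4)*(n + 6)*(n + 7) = n^3 + 9*n^2 - 10*n - 168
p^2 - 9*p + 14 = (p - 7)*(p - 2)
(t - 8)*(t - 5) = t^2 - 13*t + 40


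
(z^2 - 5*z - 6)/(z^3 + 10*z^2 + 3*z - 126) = (z^2 - 5*z - 6)/(z^3 + 10*z^2 + 3*z - 126)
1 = 1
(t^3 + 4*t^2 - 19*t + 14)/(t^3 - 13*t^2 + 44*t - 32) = (t^2 + 5*t - 14)/(t^2 - 12*t + 32)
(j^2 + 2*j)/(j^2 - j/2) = 2*(j + 2)/(2*j - 1)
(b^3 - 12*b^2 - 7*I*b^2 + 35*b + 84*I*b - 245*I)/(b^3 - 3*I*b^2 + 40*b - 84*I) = (b^2 - 12*b + 35)/(b^2 + 4*I*b + 12)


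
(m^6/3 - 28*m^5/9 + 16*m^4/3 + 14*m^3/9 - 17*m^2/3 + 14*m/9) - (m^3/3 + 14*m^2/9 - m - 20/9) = m^6/3 - 28*m^5/9 + 16*m^4/3 + 11*m^3/9 - 65*m^2/9 + 23*m/9 + 20/9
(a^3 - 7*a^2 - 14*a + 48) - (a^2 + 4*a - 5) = a^3 - 8*a^2 - 18*a + 53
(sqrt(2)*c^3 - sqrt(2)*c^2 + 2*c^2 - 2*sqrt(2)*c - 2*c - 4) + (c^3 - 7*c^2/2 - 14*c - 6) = c^3 + sqrt(2)*c^3 - 3*c^2/2 - sqrt(2)*c^2 - 16*c - 2*sqrt(2)*c - 10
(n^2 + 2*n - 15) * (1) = n^2 + 2*n - 15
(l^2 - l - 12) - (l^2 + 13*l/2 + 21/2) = -15*l/2 - 45/2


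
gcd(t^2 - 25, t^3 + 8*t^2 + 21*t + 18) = 1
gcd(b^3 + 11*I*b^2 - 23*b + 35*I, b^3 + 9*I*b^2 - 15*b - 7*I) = b + 7*I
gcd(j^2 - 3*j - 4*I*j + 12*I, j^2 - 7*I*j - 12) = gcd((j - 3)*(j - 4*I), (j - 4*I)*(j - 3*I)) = j - 4*I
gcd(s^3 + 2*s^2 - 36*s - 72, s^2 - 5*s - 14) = s + 2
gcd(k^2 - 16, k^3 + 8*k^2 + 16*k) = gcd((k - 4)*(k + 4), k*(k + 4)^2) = k + 4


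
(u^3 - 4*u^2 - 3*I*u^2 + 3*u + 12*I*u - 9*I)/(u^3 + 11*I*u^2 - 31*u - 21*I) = (u^3 + u^2*(-4 - 3*I) + u*(3 + 12*I) - 9*I)/(u^3 + 11*I*u^2 - 31*u - 21*I)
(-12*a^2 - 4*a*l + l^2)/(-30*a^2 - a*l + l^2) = (2*a + l)/(5*a + l)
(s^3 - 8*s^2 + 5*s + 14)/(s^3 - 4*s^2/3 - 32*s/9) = 9*(-s^3 + 8*s^2 - 5*s - 14)/(s*(-9*s^2 + 12*s + 32))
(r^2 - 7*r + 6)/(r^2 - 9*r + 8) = (r - 6)/(r - 8)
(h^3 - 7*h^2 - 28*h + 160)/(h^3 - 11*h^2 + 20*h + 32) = (h + 5)/(h + 1)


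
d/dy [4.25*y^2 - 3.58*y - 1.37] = 8.5*y - 3.58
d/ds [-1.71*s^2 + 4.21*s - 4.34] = 4.21 - 3.42*s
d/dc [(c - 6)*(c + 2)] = 2*c - 4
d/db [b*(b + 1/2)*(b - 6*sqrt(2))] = 3*b^2 - 12*sqrt(2)*b + b - 3*sqrt(2)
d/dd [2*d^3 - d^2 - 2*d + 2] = 6*d^2 - 2*d - 2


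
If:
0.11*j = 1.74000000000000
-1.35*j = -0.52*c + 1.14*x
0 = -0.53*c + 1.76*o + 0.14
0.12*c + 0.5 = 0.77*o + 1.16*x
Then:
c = 34.77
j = 15.82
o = 10.39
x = -2.87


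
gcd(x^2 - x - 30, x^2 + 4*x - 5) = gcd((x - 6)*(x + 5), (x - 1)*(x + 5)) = x + 5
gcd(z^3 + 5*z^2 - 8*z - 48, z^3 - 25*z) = 1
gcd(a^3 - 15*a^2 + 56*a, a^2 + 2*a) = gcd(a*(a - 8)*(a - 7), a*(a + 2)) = a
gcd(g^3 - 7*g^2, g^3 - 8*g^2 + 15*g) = g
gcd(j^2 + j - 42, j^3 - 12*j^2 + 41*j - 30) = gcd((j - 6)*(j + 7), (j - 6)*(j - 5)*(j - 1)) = j - 6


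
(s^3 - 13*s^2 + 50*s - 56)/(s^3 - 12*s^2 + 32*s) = (s^2 - 9*s + 14)/(s*(s - 8))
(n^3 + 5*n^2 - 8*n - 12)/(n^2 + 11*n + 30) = (n^2 - n - 2)/(n + 5)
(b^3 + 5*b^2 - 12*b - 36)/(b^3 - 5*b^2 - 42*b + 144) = (b + 2)/(b - 8)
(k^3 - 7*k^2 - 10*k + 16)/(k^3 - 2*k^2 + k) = (k^2 - 6*k - 16)/(k*(k - 1))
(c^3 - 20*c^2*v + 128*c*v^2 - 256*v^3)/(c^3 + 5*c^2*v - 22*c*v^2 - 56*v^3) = (c^2 - 16*c*v + 64*v^2)/(c^2 + 9*c*v + 14*v^2)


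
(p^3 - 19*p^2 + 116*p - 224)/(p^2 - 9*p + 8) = (p^2 - 11*p + 28)/(p - 1)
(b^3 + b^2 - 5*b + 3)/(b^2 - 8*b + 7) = (b^2 + 2*b - 3)/(b - 7)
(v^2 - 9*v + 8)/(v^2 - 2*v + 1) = (v - 8)/(v - 1)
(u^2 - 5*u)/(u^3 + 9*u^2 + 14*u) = (u - 5)/(u^2 + 9*u + 14)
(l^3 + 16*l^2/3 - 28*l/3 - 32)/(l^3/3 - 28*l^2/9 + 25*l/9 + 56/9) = 3*(3*l^3 + 16*l^2 - 28*l - 96)/(3*l^3 - 28*l^2 + 25*l + 56)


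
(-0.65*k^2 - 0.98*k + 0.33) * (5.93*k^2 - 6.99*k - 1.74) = -3.8545*k^4 - 1.2679*k^3 + 9.9381*k^2 - 0.6015*k - 0.5742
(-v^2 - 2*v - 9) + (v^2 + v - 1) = -v - 10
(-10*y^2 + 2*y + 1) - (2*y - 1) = 2 - 10*y^2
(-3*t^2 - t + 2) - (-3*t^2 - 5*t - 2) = 4*t + 4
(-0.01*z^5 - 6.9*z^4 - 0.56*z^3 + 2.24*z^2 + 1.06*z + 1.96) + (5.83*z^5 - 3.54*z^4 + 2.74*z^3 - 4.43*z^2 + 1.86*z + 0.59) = 5.82*z^5 - 10.44*z^4 + 2.18*z^3 - 2.19*z^2 + 2.92*z + 2.55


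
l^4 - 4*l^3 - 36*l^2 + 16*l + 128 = (l - 8)*(l - 2)*(l + 2)*(l + 4)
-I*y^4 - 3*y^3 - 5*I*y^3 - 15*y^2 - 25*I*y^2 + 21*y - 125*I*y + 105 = (y + 5)*(y - 7*I)*(y + 3*I)*(-I*y + 1)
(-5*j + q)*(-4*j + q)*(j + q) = 20*j^3 + 11*j^2*q - 8*j*q^2 + q^3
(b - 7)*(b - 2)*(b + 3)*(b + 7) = b^4 + b^3 - 55*b^2 - 49*b + 294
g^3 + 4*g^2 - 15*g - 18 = (g - 3)*(g + 1)*(g + 6)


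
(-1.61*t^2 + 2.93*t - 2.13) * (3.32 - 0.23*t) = 0.3703*t^3 - 6.0191*t^2 + 10.2175*t - 7.0716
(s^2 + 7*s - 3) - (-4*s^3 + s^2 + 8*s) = 4*s^3 - s - 3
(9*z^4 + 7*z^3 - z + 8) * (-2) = -18*z^4 - 14*z^3 + 2*z - 16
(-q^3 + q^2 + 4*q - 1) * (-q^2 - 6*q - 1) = q^5 + 5*q^4 - 9*q^3 - 24*q^2 + 2*q + 1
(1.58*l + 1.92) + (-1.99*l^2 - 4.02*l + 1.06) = -1.99*l^2 - 2.44*l + 2.98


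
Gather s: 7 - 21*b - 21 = -21*b - 14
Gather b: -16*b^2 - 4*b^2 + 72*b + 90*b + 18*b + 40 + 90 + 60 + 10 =-20*b^2 + 180*b + 200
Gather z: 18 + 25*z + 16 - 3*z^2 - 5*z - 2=-3*z^2 + 20*z + 32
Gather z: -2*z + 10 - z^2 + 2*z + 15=25 - z^2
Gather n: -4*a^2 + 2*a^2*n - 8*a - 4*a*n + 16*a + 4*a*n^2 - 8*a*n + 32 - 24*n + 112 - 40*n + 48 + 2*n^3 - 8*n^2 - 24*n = -4*a^2 + 8*a + 2*n^3 + n^2*(4*a - 8) + n*(2*a^2 - 12*a - 88) + 192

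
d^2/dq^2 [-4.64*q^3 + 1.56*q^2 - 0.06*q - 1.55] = 3.12 - 27.84*q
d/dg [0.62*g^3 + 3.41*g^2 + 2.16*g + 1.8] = 1.86*g^2 + 6.82*g + 2.16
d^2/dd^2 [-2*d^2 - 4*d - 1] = -4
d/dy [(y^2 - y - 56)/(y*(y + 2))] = (3*y^2 + 112*y + 112)/(y^2*(y^2 + 4*y + 4))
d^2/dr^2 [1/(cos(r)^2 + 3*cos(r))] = (-(1 - cos(2*r))^2 + 45*cos(r)/4 - 11*cos(2*r)/2 - 9*cos(3*r)/4 + 33/2)/((cos(r) + 3)^3*cos(r)^3)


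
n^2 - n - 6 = (n - 3)*(n + 2)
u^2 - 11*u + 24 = (u - 8)*(u - 3)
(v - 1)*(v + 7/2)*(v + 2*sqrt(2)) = v^3 + 5*v^2/2 + 2*sqrt(2)*v^2 - 7*v/2 + 5*sqrt(2)*v - 7*sqrt(2)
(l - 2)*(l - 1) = l^2 - 3*l + 2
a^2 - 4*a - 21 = (a - 7)*(a + 3)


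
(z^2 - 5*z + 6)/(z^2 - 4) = (z - 3)/(z + 2)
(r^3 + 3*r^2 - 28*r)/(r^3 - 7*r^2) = (r^2 + 3*r - 28)/(r*(r - 7))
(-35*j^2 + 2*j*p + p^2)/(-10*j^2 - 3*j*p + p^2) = (7*j + p)/(2*j + p)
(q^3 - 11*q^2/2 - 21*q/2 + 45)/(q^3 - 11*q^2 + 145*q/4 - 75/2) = 2*(q + 3)/(2*q - 5)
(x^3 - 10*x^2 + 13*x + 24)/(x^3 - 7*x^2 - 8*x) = (x - 3)/x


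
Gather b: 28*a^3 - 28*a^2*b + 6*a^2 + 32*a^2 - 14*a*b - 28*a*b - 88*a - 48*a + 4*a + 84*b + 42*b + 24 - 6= 28*a^3 + 38*a^2 - 132*a + b*(-28*a^2 - 42*a + 126) + 18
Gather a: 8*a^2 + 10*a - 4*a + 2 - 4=8*a^2 + 6*a - 2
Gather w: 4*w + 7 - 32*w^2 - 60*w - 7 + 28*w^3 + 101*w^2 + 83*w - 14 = 28*w^3 + 69*w^2 + 27*w - 14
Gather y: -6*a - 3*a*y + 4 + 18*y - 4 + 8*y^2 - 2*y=-6*a + 8*y^2 + y*(16 - 3*a)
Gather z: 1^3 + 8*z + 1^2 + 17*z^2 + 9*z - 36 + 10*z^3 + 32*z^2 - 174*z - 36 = 10*z^3 + 49*z^2 - 157*z - 70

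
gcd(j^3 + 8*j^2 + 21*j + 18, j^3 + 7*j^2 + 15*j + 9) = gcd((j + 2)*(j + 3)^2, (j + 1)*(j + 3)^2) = j^2 + 6*j + 9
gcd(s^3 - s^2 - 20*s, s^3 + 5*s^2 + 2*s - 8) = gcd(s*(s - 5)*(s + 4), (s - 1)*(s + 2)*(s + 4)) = s + 4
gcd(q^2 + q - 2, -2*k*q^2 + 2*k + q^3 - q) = q - 1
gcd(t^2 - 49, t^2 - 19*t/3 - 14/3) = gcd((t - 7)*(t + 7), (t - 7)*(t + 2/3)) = t - 7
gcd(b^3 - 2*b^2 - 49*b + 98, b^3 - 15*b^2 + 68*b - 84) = b^2 - 9*b + 14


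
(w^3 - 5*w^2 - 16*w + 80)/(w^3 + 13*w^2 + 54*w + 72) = (w^2 - 9*w + 20)/(w^2 + 9*w + 18)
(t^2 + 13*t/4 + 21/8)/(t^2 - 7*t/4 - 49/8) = (2*t + 3)/(2*t - 7)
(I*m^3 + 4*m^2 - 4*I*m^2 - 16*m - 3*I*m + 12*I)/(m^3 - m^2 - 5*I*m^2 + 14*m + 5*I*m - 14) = (I*m^3 + 4*m^2*(1 - I) - m*(16 + 3*I) + 12*I)/(m^3 - m^2*(1 + 5*I) + m*(14 + 5*I) - 14)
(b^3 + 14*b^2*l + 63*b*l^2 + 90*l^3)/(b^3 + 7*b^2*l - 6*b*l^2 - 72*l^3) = (b^2 + 8*b*l + 15*l^2)/(b^2 + b*l - 12*l^2)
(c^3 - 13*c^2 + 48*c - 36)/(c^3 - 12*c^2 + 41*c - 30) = (c - 6)/(c - 5)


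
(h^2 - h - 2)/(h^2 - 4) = (h + 1)/(h + 2)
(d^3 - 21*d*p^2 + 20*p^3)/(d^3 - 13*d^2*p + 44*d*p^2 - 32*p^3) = (-d - 5*p)/(-d + 8*p)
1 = 1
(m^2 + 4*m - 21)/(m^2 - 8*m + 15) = (m + 7)/(m - 5)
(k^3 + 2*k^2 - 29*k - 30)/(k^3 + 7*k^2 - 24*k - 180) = (k + 1)/(k + 6)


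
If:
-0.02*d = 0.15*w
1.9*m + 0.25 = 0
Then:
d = -7.5*w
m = -0.13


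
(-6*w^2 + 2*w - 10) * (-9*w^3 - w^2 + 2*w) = 54*w^5 - 12*w^4 + 76*w^3 + 14*w^2 - 20*w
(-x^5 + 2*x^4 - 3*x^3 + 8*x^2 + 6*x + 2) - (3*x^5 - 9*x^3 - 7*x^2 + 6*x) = -4*x^5 + 2*x^4 + 6*x^3 + 15*x^2 + 2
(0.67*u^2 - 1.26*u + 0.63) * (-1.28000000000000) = -0.8576*u^2 + 1.6128*u - 0.8064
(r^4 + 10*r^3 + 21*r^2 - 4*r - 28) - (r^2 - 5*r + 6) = r^4 + 10*r^3 + 20*r^2 + r - 34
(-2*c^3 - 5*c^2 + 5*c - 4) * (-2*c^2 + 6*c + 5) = 4*c^5 - 2*c^4 - 50*c^3 + 13*c^2 + c - 20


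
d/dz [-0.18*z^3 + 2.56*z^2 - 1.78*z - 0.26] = -0.54*z^2 + 5.12*z - 1.78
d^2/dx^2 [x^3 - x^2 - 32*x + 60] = 6*x - 2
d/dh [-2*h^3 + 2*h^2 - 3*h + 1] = -6*h^2 + 4*h - 3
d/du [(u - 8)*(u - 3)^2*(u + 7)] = 4*u^3 - 21*u^2 - 82*u + 327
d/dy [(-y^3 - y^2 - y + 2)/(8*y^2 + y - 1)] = (-8*y^4 - 2*y^3 + 10*y^2 - 30*y - 1)/(64*y^4 + 16*y^3 - 15*y^2 - 2*y + 1)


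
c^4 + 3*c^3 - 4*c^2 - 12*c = c*(c - 2)*(c + 2)*(c + 3)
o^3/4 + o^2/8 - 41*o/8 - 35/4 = (o/4 + 1/2)*(o - 5)*(o + 7/2)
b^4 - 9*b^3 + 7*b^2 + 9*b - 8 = (b - 8)*(b - 1)^2*(b + 1)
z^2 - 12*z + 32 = (z - 8)*(z - 4)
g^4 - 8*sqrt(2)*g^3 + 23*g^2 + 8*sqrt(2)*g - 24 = (g - 1)*(g + 1)*(g - 6*sqrt(2))*(g - 2*sqrt(2))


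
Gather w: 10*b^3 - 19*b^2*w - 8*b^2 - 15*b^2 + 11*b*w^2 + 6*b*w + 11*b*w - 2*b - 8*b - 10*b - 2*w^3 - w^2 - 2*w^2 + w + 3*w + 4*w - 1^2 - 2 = 10*b^3 - 23*b^2 - 20*b - 2*w^3 + w^2*(11*b - 3) + w*(-19*b^2 + 17*b + 8) - 3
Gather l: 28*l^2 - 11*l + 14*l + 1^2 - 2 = 28*l^2 + 3*l - 1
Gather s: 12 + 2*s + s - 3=3*s + 9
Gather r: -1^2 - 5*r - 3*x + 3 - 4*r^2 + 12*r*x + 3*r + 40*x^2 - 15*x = -4*r^2 + r*(12*x - 2) + 40*x^2 - 18*x + 2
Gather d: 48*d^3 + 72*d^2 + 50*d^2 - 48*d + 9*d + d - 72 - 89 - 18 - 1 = 48*d^3 + 122*d^2 - 38*d - 180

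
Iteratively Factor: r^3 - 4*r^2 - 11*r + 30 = (r - 5)*(r^2 + r - 6) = (r - 5)*(r + 3)*(r - 2)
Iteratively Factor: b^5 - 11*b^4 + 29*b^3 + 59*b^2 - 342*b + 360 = (b - 4)*(b^4 - 7*b^3 + b^2 + 63*b - 90) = (b - 4)*(b - 3)*(b^3 - 4*b^2 - 11*b + 30) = (b - 4)*(b - 3)*(b + 3)*(b^2 - 7*b + 10) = (b - 5)*(b - 4)*(b - 3)*(b + 3)*(b - 2)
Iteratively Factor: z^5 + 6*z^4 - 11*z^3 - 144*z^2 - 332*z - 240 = (z + 2)*(z^4 + 4*z^3 - 19*z^2 - 106*z - 120) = (z + 2)^2*(z^3 + 2*z^2 - 23*z - 60) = (z - 5)*(z + 2)^2*(z^2 + 7*z + 12) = (z - 5)*(z + 2)^2*(z + 4)*(z + 3)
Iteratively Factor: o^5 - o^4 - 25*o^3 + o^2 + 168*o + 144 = (o + 3)*(o^4 - 4*o^3 - 13*o^2 + 40*o + 48) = (o + 1)*(o + 3)*(o^3 - 5*o^2 - 8*o + 48) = (o - 4)*(o + 1)*(o + 3)*(o^2 - o - 12) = (o - 4)*(o + 1)*(o + 3)^2*(o - 4)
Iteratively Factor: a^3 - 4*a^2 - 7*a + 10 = (a - 5)*(a^2 + a - 2) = (a - 5)*(a - 1)*(a + 2)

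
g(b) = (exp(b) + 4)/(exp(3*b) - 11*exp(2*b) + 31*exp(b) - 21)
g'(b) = (exp(b) + 4)*(-3*exp(3*b) + 22*exp(2*b) - 31*exp(b))/(exp(3*b) - 11*exp(2*b) + 31*exp(b) - 21)^2 + exp(b)/(exp(3*b) - 11*exp(2*b) + 31*exp(b) - 21) = (-(exp(b) + 4)*(3*exp(2*b) - 22*exp(b) + 31) + exp(3*b) - 11*exp(2*b) + 31*exp(b) - 21)*exp(b)/(exp(3*b) - 11*exp(2*b) + 31*exp(b) - 21)^2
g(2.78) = 0.01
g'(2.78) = -0.04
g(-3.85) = -0.20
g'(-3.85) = -0.01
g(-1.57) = -0.28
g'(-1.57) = -0.12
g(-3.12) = -0.21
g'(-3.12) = -0.02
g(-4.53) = -0.19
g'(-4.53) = -0.00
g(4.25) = 0.00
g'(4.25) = -0.00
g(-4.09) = -0.20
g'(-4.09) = -0.01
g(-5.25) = -0.19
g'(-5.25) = -0.00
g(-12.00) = -0.19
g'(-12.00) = 0.00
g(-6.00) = -0.19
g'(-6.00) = 0.00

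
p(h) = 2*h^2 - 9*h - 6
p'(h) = 4*h - 9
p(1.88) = -15.85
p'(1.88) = -1.48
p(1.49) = -14.97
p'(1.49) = -3.04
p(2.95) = -15.14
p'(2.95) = 2.80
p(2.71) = -15.70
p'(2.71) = 1.84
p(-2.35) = 26.20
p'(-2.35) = -18.40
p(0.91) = -12.53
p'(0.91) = -5.36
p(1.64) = -15.38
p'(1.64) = -2.44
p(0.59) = -10.61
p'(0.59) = -6.64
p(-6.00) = 120.00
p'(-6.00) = -33.00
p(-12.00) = 390.00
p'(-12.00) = -57.00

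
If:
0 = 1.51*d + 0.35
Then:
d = -0.23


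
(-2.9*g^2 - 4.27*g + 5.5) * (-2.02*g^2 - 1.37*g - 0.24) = 5.858*g^4 + 12.5984*g^3 - 4.5641*g^2 - 6.5102*g - 1.32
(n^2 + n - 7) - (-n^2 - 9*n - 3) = 2*n^2 + 10*n - 4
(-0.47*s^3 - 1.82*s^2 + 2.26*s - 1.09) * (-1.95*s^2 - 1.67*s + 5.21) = 0.9165*s^5 + 4.3339*s^4 - 3.8163*s^3 - 11.1309*s^2 + 13.5949*s - 5.6789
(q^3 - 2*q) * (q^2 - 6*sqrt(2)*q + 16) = q^5 - 6*sqrt(2)*q^4 + 14*q^3 + 12*sqrt(2)*q^2 - 32*q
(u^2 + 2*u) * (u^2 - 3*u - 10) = u^4 - u^3 - 16*u^2 - 20*u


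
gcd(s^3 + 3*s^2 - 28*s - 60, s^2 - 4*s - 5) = s - 5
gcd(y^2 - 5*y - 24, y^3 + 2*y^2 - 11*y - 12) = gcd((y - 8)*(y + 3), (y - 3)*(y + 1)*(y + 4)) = 1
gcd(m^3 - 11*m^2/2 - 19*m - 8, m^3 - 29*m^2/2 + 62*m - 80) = m - 8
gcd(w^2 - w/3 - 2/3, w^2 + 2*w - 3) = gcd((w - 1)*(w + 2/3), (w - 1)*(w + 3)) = w - 1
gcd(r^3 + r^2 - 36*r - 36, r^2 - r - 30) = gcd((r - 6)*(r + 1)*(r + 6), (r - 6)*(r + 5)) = r - 6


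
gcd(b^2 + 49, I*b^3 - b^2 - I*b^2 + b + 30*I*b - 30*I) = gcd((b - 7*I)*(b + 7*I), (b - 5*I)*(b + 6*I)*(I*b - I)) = 1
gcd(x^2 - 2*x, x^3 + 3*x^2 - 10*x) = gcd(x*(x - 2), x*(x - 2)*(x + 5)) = x^2 - 2*x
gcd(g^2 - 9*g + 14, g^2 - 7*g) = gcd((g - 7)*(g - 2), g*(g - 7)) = g - 7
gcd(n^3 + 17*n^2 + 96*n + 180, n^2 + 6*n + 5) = n + 5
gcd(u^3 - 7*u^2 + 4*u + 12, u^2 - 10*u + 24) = u - 6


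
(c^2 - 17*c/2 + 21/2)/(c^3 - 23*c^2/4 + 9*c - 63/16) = 8*(c - 7)/(8*c^2 - 34*c + 21)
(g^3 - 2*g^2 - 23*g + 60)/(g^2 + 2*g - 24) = (g^2 + 2*g - 15)/(g + 6)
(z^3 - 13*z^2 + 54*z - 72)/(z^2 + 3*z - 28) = (z^2 - 9*z + 18)/(z + 7)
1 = 1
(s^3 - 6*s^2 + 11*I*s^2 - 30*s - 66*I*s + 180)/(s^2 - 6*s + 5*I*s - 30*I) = s + 6*I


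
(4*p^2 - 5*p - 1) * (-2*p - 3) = -8*p^3 - 2*p^2 + 17*p + 3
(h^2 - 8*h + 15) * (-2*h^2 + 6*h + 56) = -2*h^4 + 22*h^3 - 22*h^2 - 358*h + 840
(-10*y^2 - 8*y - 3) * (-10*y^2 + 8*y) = 100*y^4 - 34*y^2 - 24*y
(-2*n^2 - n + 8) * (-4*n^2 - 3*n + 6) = 8*n^4 + 10*n^3 - 41*n^2 - 30*n + 48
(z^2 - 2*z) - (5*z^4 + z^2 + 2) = -5*z^4 - 2*z - 2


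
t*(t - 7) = t^2 - 7*t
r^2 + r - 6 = (r - 2)*(r + 3)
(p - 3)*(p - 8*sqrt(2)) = p^2 - 8*sqrt(2)*p - 3*p + 24*sqrt(2)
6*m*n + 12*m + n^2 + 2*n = (6*m + n)*(n + 2)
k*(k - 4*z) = k^2 - 4*k*z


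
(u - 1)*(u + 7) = u^2 + 6*u - 7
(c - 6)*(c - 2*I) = c^2 - 6*c - 2*I*c + 12*I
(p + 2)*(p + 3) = p^2 + 5*p + 6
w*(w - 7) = w^2 - 7*w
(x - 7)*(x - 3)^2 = x^3 - 13*x^2 + 51*x - 63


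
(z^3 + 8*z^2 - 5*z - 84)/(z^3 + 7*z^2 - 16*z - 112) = (z - 3)/(z - 4)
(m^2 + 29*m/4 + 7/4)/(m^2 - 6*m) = (4*m^2 + 29*m + 7)/(4*m*(m - 6))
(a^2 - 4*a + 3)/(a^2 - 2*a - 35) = (-a^2 + 4*a - 3)/(-a^2 + 2*a + 35)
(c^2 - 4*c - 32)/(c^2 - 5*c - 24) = (c + 4)/(c + 3)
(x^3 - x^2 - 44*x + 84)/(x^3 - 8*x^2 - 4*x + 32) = (x^2 + x - 42)/(x^2 - 6*x - 16)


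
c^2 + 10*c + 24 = (c + 4)*(c + 6)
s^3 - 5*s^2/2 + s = s*(s - 2)*(s - 1/2)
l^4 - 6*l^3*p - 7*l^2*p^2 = l^2*(l - 7*p)*(l + p)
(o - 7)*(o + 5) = o^2 - 2*o - 35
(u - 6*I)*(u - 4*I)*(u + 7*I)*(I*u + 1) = I*u^4 + 4*u^3 + 43*I*u^2 + 214*u - 168*I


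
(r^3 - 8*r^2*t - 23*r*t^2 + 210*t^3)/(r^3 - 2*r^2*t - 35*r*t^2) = (r - 6*t)/r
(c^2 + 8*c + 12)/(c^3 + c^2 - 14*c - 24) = (c + 6)/(c^2 - c - 12)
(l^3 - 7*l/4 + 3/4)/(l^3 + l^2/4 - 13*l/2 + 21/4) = (4*l^2 + 4*l - 3)/(4*l^2 + 5*l - 21)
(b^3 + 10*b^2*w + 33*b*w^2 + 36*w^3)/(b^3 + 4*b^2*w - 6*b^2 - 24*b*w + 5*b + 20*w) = (b^2 + 6*b*w + 9*w^2)/(b^2 - 6*b + 5)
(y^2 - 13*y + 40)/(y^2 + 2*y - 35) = (y - 8)/(y + 7)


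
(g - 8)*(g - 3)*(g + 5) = g^3 - 6*g^2 - 31*g + 120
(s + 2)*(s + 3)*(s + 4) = s^3 + 9*s^2 + 26*s + 24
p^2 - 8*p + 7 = (p - 7)*(p - 1)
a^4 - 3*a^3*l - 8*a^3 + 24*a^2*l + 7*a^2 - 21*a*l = a*(a - 7)*(a - 1)*(a - 3*l)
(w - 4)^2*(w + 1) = w^3 - 7*w^2 + 8*w + 16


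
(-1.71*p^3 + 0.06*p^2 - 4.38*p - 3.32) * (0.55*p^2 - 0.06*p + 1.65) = -0.9405*p^5 + 0.1356*p^4 - 5.2341*p^3 - 1.4642*p^2 - 7.0278*p - 5.478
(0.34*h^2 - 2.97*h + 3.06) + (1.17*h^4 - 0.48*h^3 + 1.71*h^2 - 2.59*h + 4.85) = 1.17*h^4 - 0.48*h^3 + 2.05*h^2 - 5.56*h + 7.91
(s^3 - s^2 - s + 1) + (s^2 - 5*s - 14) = s^3 - 6*s - 13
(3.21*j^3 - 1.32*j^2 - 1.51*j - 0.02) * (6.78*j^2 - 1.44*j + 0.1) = 21.7638*j^5 - 13.572*j^4 - 8.016*j^3 + 1.9068*j^2 - 0.1222*j - 0.002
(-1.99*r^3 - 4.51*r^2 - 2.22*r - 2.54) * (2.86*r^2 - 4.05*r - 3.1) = -5.6914*r^5 - 4.8391*r^4 + 18.0853*r^3 + 15.7076*r^2 + 17.169*r + 7.874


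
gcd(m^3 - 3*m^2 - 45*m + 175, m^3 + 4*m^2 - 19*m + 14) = m + 7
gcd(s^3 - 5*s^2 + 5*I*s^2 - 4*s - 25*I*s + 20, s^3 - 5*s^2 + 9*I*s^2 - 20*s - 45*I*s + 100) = s^2 + s*(-5 + 4*I) - 20*I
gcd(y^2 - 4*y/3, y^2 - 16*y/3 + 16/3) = y - 4/3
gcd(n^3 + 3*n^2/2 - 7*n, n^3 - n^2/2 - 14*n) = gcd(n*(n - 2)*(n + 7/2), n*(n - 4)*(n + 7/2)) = n^2 + 7*n/2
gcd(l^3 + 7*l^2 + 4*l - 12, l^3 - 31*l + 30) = l^2 + 5*l - 6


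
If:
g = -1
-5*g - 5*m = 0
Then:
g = -1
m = 1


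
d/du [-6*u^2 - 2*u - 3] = -12*u - 2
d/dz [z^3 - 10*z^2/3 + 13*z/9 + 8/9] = 3*z^2 - 20*z/3 + 13/9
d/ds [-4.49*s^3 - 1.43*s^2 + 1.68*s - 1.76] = -13.47*s^2 - 2.86*s + 1.68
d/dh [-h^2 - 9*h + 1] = -2*h - 9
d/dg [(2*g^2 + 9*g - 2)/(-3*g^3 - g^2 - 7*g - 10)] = (6*g^4 + 54*g^3 - 23*g^2 - 44*g - 104)/(9*g^6 + 6*g^5 + 43*g^4 + 74*g^3 + 69*g^2 + 140*g + 100)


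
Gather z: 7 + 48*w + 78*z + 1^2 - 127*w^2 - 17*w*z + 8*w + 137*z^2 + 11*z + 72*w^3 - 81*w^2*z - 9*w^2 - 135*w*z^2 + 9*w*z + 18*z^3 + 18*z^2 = 72*w^3 - 136*w^2 + 56*w + 18*z^3 + z^2*(155 - 135*w) + z*(-81*w^2 - 8*w + 89) + 8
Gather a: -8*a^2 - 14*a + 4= -8*a^2 - 14*a + 4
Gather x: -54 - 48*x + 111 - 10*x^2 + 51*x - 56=-10*x^2 + 3*x + 1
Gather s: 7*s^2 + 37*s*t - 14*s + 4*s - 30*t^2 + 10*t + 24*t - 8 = 7*s^2 + s*(37*t - 10) - 30*t^2 + 34*t - 8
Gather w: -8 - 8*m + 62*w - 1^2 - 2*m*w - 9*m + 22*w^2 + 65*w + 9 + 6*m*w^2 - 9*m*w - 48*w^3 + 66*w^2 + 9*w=-17*m - 48*w^3 + w^2*(6*m + 88) + w*(136 - 11*m)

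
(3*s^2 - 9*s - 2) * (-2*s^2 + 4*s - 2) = -6*s^4 + 30*s^3 - 38*s^2 + 10*s + 4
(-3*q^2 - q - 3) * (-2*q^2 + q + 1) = 6*q^4 - q^3 + 2*q^2 - 4*q - 3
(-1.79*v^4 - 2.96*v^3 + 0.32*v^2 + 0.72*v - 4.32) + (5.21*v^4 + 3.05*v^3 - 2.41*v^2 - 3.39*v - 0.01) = 3.42*v^4 + 0.0899999999999999*v^3 - 2.09*v^2 - 2.67*v - 4.33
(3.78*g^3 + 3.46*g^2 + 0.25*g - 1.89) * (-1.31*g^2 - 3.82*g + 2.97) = -4.9518*g^5 - 18.9722*g^4 - 2.3181*g^3 + 11.7971*g^2 + 7.9623*g - 5.6133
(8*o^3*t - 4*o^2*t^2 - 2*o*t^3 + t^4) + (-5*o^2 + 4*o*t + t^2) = 8*o^3*t - 4*o^2*t^2 - 5*o^2 - 2*o*t^3 + 4*o*t + t^4 + t^2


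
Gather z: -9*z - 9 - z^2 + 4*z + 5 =-z^2 - 5*z - 4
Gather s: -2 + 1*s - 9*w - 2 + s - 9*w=2*s - 18*w - 4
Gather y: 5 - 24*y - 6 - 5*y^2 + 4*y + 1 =-5*y^2 - 20*y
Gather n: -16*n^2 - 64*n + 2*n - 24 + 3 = -16*n^2 - 62*n - 21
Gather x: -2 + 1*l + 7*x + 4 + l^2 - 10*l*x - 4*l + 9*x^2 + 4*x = l^2 - 3*l + 9*x^2 + x*(11 - 10*l) + 2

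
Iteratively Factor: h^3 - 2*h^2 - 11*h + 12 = (h + 3)*(h^2 - 5*h + 4) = (h - 4)*(h + 3)*(h - 1)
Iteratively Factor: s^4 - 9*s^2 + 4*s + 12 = (s + 1)*(s^3 - s^2 - 8*s + 12) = (s - 2)*(s + 1)*(s^2 + s - 6) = (s - 2)*(s + 1)*(s + 3)*(s - 2)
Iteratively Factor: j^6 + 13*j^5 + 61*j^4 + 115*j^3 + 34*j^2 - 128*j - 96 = (j + 4)*(j^5 + 9*j^4 + 25*j^3 + 15*j^2 - 26*j - 24) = (j + 1)*(j + 4)*(j^4 + 8*j^3 + 17*j^2 - 2*j - 24) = (j - 1)*(j + 1)*(j + 4)*(j^3 + 9*j^2 + 26*j + 24) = (j - 1)*(j + 1)*(j + 3)*(j + 4)*(j^2 + 6*j + 8) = (j - 1)*(j + 1)*(j + 3)*(j + 4)^2*(j + 2)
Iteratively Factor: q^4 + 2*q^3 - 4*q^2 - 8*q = (q - 2)*(q^3 + 4*q^2 + 4*q) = q*(q - 2)*(q^2 + 4*q + 4) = q*(q - 2)*(q + 2)*(q + 2)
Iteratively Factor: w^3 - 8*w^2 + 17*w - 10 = (w - 1)*(w^2 - 7*w + 10) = (w - 5)*(w - 1)*(w - 2)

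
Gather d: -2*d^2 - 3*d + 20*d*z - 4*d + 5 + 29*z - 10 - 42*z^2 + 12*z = -2*d^2 + d*(20*z - 7) - 42*z^2 + 41*z - 5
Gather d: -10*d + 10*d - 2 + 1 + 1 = 0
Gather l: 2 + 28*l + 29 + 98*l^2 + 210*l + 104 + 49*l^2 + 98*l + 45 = 147*l^2 + 336*l + 180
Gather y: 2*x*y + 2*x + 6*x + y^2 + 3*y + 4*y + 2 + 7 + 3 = 8*x + y^2 + y*(2*x + 7) + 12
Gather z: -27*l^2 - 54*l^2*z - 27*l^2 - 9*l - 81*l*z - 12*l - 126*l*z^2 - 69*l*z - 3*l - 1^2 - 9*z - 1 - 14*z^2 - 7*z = -54*l^2 - 24*l + z^2*(-126*l - 14) + z*(-54*l^2 - 150*l - 16) - 2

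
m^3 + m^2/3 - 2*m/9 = m*(m - 1/3)*(m + 2/3)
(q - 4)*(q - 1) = q^2 - 5*q + 4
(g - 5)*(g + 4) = g^2 - g - 20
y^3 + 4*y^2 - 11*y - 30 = (y - 3)*(y + 2)*(y + 5)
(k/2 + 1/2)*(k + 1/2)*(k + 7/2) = k^3/2 + 5*k^2/2 + 23*k/8 + 7/8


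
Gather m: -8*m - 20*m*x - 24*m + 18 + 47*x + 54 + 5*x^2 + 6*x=m*(-20*x - 32) + 5*x^2 + 53*x + 72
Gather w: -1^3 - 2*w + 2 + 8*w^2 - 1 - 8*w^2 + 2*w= 0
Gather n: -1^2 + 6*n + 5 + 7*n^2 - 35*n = 7*n^2 - 29*n + 4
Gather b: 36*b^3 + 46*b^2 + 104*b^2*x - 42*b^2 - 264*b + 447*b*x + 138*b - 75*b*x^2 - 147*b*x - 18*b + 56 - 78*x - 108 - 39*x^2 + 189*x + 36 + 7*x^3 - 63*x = 36*b^3 + b^2*(104*x + 4) + b*(-75*x^2 + 300*x - 144) + 7*x^3 - 39*x^2 + 48*x - 16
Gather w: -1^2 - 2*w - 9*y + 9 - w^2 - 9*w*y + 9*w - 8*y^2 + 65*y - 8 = -w^2 + w*(7 - 9*y) - 8*y^2 + 56*y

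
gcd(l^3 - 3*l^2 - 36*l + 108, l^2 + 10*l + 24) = l + 6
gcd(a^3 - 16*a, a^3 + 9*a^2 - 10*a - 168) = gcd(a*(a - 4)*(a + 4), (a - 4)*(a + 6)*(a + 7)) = a - 4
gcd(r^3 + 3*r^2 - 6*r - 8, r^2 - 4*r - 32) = r + 4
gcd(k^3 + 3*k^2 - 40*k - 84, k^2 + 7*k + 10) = k + 2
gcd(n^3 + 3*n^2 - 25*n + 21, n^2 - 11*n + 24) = n - 3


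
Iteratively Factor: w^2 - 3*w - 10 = (w + 2)*(w - 5)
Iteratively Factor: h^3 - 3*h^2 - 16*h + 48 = (h + 4)*(h^2 - 7*h + 12) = (h - 3)*(h + 4)*(h - 4)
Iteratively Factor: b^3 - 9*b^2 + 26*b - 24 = (b - 2)*(b^2 - 7*b + 12) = (b - 4)*(b - 2)*(b - 3)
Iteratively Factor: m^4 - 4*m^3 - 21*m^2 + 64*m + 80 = (m - 4)*(m^3 - 21*m - 20) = (m - 4)*(m + 4)*(m^2 - 4*m - 5) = (m - 4)*(m + 1)*(m + 4)*(m - 5)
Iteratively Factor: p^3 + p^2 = (p + 1)*(p^2) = p*(p + 1)*(p)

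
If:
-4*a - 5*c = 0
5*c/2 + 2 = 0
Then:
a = 1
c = -4/5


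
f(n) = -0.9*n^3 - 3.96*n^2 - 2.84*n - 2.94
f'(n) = -2.7*n^2 - 7.92*n - 2.84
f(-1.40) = -4.26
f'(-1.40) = 2.96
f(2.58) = -52.08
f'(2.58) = -41.25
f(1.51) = -19.36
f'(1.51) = -20.96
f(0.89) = -9.24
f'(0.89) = -12.03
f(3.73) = -115.33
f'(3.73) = -69.95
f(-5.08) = 27.28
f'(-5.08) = -32.28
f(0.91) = -9.48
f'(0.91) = -12.28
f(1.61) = -21.53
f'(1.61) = -22.59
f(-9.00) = 357.96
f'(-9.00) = -150.26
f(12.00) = -2162.46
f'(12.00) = -486.68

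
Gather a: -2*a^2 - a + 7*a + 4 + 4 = -2*a^2 + 6*a + 8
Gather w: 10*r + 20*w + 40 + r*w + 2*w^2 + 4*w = 10*r + 2*w^2 + w*(r + 24) + 40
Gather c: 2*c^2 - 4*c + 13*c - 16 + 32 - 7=2*c^2 + 9*c + 9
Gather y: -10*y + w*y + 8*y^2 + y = 8*y^2 + y*(w - 9)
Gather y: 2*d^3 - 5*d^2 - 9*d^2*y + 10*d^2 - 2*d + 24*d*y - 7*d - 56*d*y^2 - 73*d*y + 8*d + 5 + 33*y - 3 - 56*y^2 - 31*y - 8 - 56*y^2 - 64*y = 2*d^3 + 5*d^2 - d + y^2*(-56*d - 112) + y*(-9*d^2 - 49*d - 62) - 6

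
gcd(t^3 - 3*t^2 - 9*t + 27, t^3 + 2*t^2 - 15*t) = t - 3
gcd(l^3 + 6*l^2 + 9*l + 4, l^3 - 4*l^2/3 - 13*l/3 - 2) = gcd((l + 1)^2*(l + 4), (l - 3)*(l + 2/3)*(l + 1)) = l + 1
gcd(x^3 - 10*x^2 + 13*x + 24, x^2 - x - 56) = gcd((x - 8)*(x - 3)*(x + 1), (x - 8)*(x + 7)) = x - 8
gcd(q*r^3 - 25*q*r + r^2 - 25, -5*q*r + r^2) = 1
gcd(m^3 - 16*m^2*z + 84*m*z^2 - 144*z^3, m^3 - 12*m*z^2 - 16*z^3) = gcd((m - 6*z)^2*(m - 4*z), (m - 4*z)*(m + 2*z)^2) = -m + 4*z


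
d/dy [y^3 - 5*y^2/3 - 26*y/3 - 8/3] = 3*y^2 - 10*y/3 - 26/3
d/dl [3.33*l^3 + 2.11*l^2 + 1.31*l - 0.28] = 9.99*l^2 + 4.22*l + 1.31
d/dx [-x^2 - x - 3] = -2*x - 1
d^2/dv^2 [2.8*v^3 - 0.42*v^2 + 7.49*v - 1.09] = 16.8*v - 0.84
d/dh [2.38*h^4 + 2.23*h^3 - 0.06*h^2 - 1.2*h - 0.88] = 9.52*h^3 + 6.69*h^2 - 0.12*h - 1.2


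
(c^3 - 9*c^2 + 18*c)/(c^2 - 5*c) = (c^2 - 9*c + 18)/(c - 5)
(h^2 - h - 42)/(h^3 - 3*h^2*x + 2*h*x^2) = (h^2 - h - 42)/(h*(h^2 - 3*h*x + 2*x^2))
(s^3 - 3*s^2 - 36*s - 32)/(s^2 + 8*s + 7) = (s^2 - 4*s - 32)/(s + 7)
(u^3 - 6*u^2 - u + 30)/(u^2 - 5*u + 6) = (u^2 - 3*u - 10)/(u - 2)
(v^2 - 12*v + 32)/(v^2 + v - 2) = (v^2 - 12*v + 32)/(v^2 + v - 2)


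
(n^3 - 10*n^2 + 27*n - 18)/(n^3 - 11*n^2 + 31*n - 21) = (n - 6)/(n - 7)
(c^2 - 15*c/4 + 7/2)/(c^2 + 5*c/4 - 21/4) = (c - 2)/(c + 3)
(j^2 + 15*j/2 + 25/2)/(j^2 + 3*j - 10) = (j + 5/2)/(j - 2)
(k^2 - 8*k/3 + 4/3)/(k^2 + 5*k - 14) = (k - 2/3)/(k + 7)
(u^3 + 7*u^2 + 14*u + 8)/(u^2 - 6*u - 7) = (u^2 + 6*u + 8)/(u - 7)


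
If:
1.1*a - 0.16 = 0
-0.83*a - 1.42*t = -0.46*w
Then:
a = 0.15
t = 0.323943661971831*w - 0.0850192061459667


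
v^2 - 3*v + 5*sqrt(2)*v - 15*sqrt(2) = (v - 3)*(v + 5*sqrt(2))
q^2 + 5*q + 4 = (q + 1)*(q + 4)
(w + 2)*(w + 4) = w^2 + 6*w + 8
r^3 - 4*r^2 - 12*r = r*(r - 6)*(r + 2)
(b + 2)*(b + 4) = b^2 + 6*b + 8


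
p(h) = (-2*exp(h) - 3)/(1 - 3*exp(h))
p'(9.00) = 0.00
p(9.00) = 0.67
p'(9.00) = 0.00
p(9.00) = 0.67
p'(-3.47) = -0.42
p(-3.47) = -3.38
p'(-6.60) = -0.02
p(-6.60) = -3.02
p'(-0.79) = -38.19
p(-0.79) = 10.81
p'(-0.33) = -5.91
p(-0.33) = 3.84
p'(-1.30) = -90.10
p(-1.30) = -19.44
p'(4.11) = -0.02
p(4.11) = 0.69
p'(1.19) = -0.46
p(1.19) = 1.08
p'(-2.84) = -0.94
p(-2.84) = -3.78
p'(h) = -2*exp(h)/(1 - 3*exp(h)) + 3*(-2*exp(h) - 3)*exp(h)/(1 - 3*exp(h))^2 = -11*exp(h)/(3*exp(h) - 1)^2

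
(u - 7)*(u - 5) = u^2 - 12*u + 35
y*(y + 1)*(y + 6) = y^3 + 7*y^2 + 6*y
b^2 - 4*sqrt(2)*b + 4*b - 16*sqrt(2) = (b + 4)*(b - 4*sqrt(2))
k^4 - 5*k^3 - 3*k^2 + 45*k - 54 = (k - 3)^2*(k - 2)*(k + 3)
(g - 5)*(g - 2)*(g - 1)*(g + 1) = g^4 - 7*g^3 + 9*g^2 + 7*g - 10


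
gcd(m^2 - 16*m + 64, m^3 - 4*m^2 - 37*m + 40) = m - 8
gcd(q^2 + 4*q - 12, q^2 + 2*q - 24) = q + 6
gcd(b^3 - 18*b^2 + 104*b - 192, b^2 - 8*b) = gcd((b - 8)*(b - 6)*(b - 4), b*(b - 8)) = b - 8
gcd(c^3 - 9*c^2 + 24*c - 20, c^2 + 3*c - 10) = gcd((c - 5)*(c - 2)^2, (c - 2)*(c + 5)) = c - 2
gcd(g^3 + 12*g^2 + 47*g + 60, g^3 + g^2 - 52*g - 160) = g^2 + 9*g + 20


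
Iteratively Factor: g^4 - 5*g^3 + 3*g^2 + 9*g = (g)*(g^3 - 5*g^2 + 3*g + 9) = g*(g - 3)*(g^2 - 2*g - 3) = g*(g - 3)*(g + 1)*(g - 3)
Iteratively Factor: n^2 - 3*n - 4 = (n - 4)*(n + 1)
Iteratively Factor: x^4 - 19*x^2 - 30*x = (x - 5)*(x^3 + 5*x^2 + 6*x) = (x - 5)*(x + 3)*(x^2 + 2*x) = x*(x - 5)*(x + 3)*(x + 2)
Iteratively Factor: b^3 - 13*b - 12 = (b - 4)*(b^2 + 4*b + 3) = (b - 4)*(b + 1)*(b + 3)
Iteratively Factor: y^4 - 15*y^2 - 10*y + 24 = (y - 1)*(y^3 + y^2 - 14*y - 24) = (y - 4)*(y - 1)*(y^2 + 5*y + 6) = (y - 4)*(y - 1)*(y + 3)*(y + 2)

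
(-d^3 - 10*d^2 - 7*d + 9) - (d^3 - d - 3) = -2*d^3 - 10*d^2 - 6*d + 12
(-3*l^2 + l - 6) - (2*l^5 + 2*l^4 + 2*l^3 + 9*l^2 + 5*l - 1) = -2*l^5 - 2*l^4 - 2*l^3 - 12*l^2 - 4*l - 5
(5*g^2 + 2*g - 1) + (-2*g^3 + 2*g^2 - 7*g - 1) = -2*g^3 + 7*g^2 - 5*g - 2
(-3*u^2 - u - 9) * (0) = 0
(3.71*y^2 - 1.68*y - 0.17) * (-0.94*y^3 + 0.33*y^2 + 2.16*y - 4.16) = -3.4874*y^5 + 2.8035*y^4 + 7.619*y^3 - 19.1185*y^2 + 6.6216*y + 0.7072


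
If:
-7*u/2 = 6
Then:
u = -12/7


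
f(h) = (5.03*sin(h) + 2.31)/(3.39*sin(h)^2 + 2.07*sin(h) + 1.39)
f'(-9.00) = -4.25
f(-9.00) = 0.21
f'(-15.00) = -1.80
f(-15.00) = -0.65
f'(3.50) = -4.49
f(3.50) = 0.50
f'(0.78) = -0.60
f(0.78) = 1.29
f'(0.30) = -0.71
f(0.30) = 1.65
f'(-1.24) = 0.09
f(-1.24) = -0.99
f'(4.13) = -0.46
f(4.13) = -0.93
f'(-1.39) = 0.03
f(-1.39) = -1.00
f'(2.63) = 0.80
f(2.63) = 1.48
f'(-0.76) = 1.44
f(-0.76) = -0.73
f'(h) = (-6.78*sin(h)*cos(h) - 2.07*cos(h))*(5.03*sin(h) + 2.31)/(3.39*sin(h)^2 + 2.07*sin(h) + 1.39)^2 + 5.03*cos(h)/(3.39*sin(h)^2 + 2.07*sin(h) + 1.39) = (-17.0517*sin(h)^2 - 15.6618*sin(h) + 2.21)*cos(h)/(11.4921*sin(h)^4 + 14.0346*sin(h)^3 + 13.7091*sin(h)^2 + 5.7546*sin(h) + 1.9321)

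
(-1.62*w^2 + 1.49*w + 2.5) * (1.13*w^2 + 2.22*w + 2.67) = -1.8306*w^4 - 1.9127*w^3 + 1.8074*w^2 + 9.5283*w + 6.675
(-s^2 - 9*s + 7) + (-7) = -s^2 - 9*s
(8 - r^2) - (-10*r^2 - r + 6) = 9*r^2 + r + 2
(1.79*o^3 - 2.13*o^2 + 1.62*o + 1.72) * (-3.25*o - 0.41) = -5.8175*o^4 + 6.1886*o^3 - 4.3917*o^2 - 6.2542*o - 0.7052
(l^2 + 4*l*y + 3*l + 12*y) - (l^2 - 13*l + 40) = 4*l*y + 16*l + 12*y - 40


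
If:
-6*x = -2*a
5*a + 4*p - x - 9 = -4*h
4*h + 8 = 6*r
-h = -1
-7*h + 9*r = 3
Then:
No Solution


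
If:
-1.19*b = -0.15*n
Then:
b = 0.126050420168067*n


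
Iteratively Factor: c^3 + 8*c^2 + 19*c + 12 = (c + 1)*(c^2 + 7*c + 12) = (c + 1)*(c + 3)*(c + 4)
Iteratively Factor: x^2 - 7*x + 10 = (x - 5)*(x - 2)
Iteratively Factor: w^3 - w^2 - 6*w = (w + 2)*(w^2 - 3*w) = (w - 3)*(w + 2)*(w)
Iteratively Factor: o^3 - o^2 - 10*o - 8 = (o - 4)*(o^2 + 3*o + 2) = (o - 4)*(o + 2)*(o + 1)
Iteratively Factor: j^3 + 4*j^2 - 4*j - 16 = (j + 2)*(j^2 + 2*j - 8) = (j + 2)*(j + 4)*(j - 2)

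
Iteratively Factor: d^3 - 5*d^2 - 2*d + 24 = (d - 4)*(d^2 - d - 6) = (d - 4)*(d - 3)*(d + 2)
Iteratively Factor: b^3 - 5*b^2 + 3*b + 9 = (b + 1)*(b^2 - 6*b + 9) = (b - 3)*(b + 1)*(b - 3)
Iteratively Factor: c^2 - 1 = (c + 1)*(c - 1)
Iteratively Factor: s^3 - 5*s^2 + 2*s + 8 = (s + 1)*(s^2 - 6*s + 8) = (s - 4)*(s + 1)*(s - 2)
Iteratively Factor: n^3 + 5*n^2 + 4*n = (n + 4)*(n^2 + n) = n*(n + 4)*(n + 1)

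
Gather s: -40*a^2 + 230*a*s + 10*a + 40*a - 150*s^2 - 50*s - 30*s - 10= -40*a^2 + 50*a - 150*s^2 + s*(230*a - 80) - 10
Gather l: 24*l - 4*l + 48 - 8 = 20*l + 40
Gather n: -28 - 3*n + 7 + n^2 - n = n^2 - 4*n - 21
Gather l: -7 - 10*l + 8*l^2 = 8*l^2 - 10*l - 7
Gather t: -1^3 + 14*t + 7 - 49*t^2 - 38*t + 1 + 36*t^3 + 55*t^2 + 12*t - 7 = 36*t^3 + 6*t^2 - 12*t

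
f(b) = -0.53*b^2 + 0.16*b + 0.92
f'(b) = 0.16 - 1.06*b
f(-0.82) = 0.43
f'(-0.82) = 1.03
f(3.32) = -4.39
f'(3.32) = -3.36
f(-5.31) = -14.87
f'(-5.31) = 5.79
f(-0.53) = 0.69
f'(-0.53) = 0.72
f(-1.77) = -1.02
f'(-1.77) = 2.04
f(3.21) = -4.03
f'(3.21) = -3.24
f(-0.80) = 0.45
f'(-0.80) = 1.01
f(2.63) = -2.33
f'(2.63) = -2.63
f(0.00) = 0.92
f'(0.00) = 0.16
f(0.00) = 0.92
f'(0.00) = 0.16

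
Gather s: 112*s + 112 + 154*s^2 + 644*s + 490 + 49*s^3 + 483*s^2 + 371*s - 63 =49*s^3 + 637*s^2 + 1127*s + 539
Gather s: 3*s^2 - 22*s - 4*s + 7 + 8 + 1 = 3*s^2 - 26*s + 16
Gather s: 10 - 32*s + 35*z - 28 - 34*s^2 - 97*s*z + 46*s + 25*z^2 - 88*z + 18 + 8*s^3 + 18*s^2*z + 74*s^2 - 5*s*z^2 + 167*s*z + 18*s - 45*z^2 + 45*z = 8*s^3 + s^2*(18*z + 40) + s*(-5*z^2 + 70*z + 32) - 20*z^2 - 8*z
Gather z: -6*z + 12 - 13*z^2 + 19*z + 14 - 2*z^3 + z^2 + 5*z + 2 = -2*z^3 - 12*z^2 + 18*z + 28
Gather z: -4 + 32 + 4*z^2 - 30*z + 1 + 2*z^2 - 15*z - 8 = 6*z^2 - 45*z + 21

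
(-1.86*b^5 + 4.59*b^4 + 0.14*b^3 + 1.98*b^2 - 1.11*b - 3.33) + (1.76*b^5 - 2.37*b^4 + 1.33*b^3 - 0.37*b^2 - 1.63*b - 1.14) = -0.1*b^5 + 2.22*b^4 + 1.47*b^3 + 1.61*b^2 - 2.74*b - 4.47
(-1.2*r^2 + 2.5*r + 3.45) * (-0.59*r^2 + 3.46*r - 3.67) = 0.708*r^4 - 5.627*r^3 + 11.0185*r^2 + 2.762*r - 12.6615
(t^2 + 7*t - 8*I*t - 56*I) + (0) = t^2 + 7*t - 8*I*t - 56*I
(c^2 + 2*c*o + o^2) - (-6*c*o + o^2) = c^2 + 8*c*o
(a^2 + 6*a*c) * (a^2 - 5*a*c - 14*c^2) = a^4 + a^3*c - 44*a^2*c^2 - 84*a*c^3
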